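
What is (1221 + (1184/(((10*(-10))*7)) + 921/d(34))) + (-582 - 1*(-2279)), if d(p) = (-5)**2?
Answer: 516801/175 ≈ 2953.1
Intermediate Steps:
d(p) = 25
(1221 + (1184/(((10*(-10))*7)) + 921/d(34))) + (-582 - 1*(-2279)) = (1221 + (1184/(((10*(-10))*7)) + 921/25)) + (-582 - 1*(-2279)) = (1221 + (1184/((-100*7)) + 921*(1/25))) + (-582 + 2279) = (1221 + (1184/(-700) + 921/25)) + 1697 = (1221 + (1184*(-1/700) + 921/25)) + 1697 = (1221 + (-296/175 + 921/25)) + 1697 = (1221 + 6151/175) + 1697 = 219826/175 + 1697 = 516801/175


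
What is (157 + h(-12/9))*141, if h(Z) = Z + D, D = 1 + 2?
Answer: 22372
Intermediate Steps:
D = 3
h(Z) = 3 + Z (h(Z) = Z + 3 = 3 + Z)
(157 + h(-12/9))*141 = (157 + (3 - 12/9))*141 = (157 + (3 - 12*⅑))*141 = (157 + (3 - 4/3))*141 = (157 + 5/3)*141 = (476/3)*141 = 22372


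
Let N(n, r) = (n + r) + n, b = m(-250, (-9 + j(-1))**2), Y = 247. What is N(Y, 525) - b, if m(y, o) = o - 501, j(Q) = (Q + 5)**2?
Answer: 1471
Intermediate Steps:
j(Q) = (5 + Q)**2
m(y, o) = -501 + o
b = -452 (b = -501 + (-9 + (5 - 1)**2)**2 = -501 + (-9 + 4**2)**2 = -501 + (-9 + 16)**2 = -501 + 7**2 = -501 + 49 = -452)
N(n, r) = r + 2*n
N(Y, 525) - b = (525 + 2*247) - 1*(-452) = (525 + 494) + 452 = 1019 + 452 = 1471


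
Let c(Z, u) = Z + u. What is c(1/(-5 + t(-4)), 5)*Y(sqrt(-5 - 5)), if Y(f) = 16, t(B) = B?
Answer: 704/9 ≈ 78.222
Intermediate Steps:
c(1/(-5 + t(-4)), 5)*Y(sqrt(-5 - 5)) = (1/(-5 - 4) + 5)*16 = (1/(-9) + 5)*16 = (-1/9 + 5)*16 = (44/9)*16 = 704/9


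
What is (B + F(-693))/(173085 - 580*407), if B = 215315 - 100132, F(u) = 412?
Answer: -23119/12595 ≈ -1.8356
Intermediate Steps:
B = 115183
(B + F(-693))/(173085 - 580*407) = (115183 + 412)/(173085 - 580*407) = 115595/(173085 - 236060) = 115595/(-62975) = 115595*(-1/62975) = -23119/12595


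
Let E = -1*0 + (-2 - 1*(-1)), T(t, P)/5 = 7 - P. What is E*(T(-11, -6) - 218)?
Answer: 153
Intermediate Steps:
T(t, P) = 35 - 5*P (T(t, P) = 5*(7 - P) = 35 - 5*P)
E = -1 (E = 0 + (-2 + 1) = 0 - 1 = -1)
E*(T(-11, -6) - 218) = -((35 - 5*(-6)) - 218) = -((35 + 30) - 218) = -(65 - 218) = -1*(-153) = 153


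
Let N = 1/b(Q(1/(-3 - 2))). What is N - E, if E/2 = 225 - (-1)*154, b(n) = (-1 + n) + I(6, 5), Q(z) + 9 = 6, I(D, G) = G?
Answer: -757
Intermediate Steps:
Q(z) = -3 (Q(z) = -9 + 6 = -3)
b(n) = 4 + n (b(n) = (-1 + n) + 5 = 4 + n)
E = 758 (E = 2*(225 - (-1)*154) = 2*(225 - 1*(-154)) = 2*(225 + 154) = 2*379 = 758)
N = 1 (N = 1/(4 - 3) = 1/1 = 1)
N - E = 1 - 1*758 = 1 - 758 = -757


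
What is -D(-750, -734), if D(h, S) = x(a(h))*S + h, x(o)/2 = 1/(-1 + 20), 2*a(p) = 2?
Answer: 15718/19 ≈ 827.26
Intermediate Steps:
a(p) = 1 (a(p) = (½)*2 = 1)
x(o) = 2/19 (x(o) = 2/(-1 + 20) = 2/19)
D(h, S) = h + 2*S/19 (D(h, S) = 2*S/19 + h = h + 2*S/19)
-D(-750, -734) = -(-750 + (2/19)*(-734)) = -(-750 - 1468/19) = -1*(-15718/19) = 15718/19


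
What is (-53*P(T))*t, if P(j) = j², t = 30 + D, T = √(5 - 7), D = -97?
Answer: -7102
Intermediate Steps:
T = I*√2 (T = √(-2) = I*√2 ≈ 1.4142*I)
t = -67 (t = 30 - 97 = -67)
(-53*P(T))*t = -53*(I*√2)²*(-67) = -53*(-2)*(-67) = 106*(-67) = -7102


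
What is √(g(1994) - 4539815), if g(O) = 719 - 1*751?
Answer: 13*I*√26863 ≈ 2130.7*I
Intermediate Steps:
g(O) = -32 (g(O) = 719 - 751 = -32)
√(g(1994) - 4539815) = √(-32 - 4539815) = √(-4539847) = 13*I*√26863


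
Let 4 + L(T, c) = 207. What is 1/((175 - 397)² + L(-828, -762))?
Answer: 1/49487 ≈ 2.0207e-5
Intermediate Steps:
L(T, c) = 203 (L(T, c) = -4 + 207 = 203)
1/((175 - 397)² + L(-828, -762)) = 1/((175 - 397)² + 203) = 1/((-222)² + 203) = 1/(49284 + 203) = 1/49487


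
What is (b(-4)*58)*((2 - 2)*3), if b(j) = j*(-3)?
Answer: 0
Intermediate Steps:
b(j) = -3*j
(b(-4)*58)*((2 - 2)*3) = (-3*(-4)*58)*((2 - 2)*3) = (12*58)*(0*3) = 696*0 = 0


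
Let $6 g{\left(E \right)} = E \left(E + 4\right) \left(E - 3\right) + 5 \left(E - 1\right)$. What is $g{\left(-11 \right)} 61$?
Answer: $- \frac{34709}{3} \approx -11570.0$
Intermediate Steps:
$g{\left(E \right)} = - \frac{5}{6} + \frac{5 E}{6} + \frac{E \left(-3 + E\right) \left(4 + E\right)}{6}$ ($g{\left(E \right)} = \frac{E \left(E + 4\right) \left(E - 3\right) + 5 \left(E - 1\right)}{6} = \frac{E \left(4 + E\right) \left(-3 + E\right) + 5 \left(-1 + E\right)}{6} = \frac{E \left(-3 + E\right) \left(4 + E\right) + \left(-5 + 5 E\right)}{6} = \frac{-5 + 5 E + E \left(-3 + E\right) \left(4 + E\right)}{6} = - \frac{5}{6} + \frac{5 E}{6} + \frac{E \left(-3 + E\right) \left(4 + E\right)}{6}$)
$g{\left(-11 \right)} 61 = \left(- \frac{5}{6} - - \frac{77}{6} + \frac{\left(-11\right)^{2}}{6} + \frac{\left(-11\right)^{3}}{6}\right) 61 = \left(- \frac{5}{6} + \frac{77}{6} + \frac{1}{6} \cdot 121 + \frac{1}{6} \left(-1331\right)\right) 61 = \left(- \frac{5}{6} + \frac{77}{6} + \frac{121}{6} - \frac{1331}{6}\right) 61 = \left(- \frac{569}{3}\right) 61 = - \frac{34709}{3}$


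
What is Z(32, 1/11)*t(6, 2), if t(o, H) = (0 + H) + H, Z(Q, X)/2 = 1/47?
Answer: 8/47 ≈ 0.17021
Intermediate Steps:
Z(Q, X) = 2/47
t(o, H) = 2*H (t(o, H) = H + H = 2*H)
Z(32, 1/11)*t(6, 2) = 2*(2*2)/47 = (2/47)*4 = 8/47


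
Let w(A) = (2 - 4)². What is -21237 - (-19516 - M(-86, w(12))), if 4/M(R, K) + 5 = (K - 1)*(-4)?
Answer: -29261/17 ≈ -1721.2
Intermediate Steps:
w(A) = 4 (w(A) = (-2)² = 4)
M(R, K) = 4/(-1 - 4*K) (M(R, K) = 4/(-5 + (K - 1)*(-4)) = 4/(-5 + (-1 + K)*(-4)) = 4/(-5 + (4 - 4*K)) = 4/(-1 - 4*K))
-21237 - (-19516 - M(-86, w(12))) = -21237 - (-19516 - (-4)/(1 + 4*4)) = -21237 - (-19516 - (-4)/(1 + 16)) = -21237 - (-19516 - (-4)/17) = -21237 - (-19516 - 1*(-4/17)) = -21237 - (-19516 + 4/17) = -21237 - 1*(-331768/17) = -21237 + 331768/17 = -29261/17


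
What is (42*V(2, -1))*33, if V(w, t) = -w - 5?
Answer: -9702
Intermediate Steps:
V(w, t) = -5 - w
(42*V(2, -1))*33 = (42*(-5 - 1*2))*33 = (42*(-5 - 2))*33 = (42*(-7))*33 = -294*33 = -9702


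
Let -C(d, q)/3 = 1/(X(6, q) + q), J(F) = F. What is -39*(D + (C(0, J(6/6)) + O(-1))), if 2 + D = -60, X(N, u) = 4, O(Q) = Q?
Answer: 12402/5 ≈ 2480.4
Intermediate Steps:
D = -62 (D = -2 - 60 = -62)
C(d, q) = -3/(4 + q)
-39*(D + (C(0, J(6/6)) + O(-1))) = -39*(-62 + (-3/(4 + 6/6) - 1)) = -39*(-62 + (-3/(4 + 6*(1/6)) - 1)) = -39*(-62 + (-3/(4 + 1) - 1)) = -39*(-62 + (-3/5 - 1)) = -39*(-62 - 8/5) = -39*(-318/5) = 12402/5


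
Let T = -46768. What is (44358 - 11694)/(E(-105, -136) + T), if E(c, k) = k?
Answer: -4083/5863 ≈ -0.69640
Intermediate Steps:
(44358 - 11694)/(E(-105, -136) + T) = (44358 - 11694)/(-136 - 46768) = 32664/(-46904) = 32664*(-1/46904) = -4083/5863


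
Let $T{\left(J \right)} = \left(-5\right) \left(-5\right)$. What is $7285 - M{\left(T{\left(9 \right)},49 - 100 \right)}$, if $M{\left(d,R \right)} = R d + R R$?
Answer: $5959$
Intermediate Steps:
$T{\left(J \right)} = 25$
$M{\left(d,R \right)} = R^{2} + R d$ ($M{\left(d,R \right)} = R d + R^{2} = R^{2} + R d$)
$7285 - M{\left(T{\left(9 \right)},49 - 100 \right)} = 7285 - \left(49 - 100\right) \left(\left(49 - 100\right) + 25\right) = 7285 - - 51 \left(-51 + 25\right) = 7285 - \left(-51\right) \left(-26\right) = 7285 - 1326 = 5959$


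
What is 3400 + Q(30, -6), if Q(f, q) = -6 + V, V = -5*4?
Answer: 3374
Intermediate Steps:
V = -20
Q(f, q) = -26 (Q(f, q) = -6 - 20 = -26)
3400 + Q(30, -6) = 3400 - 26 = 3374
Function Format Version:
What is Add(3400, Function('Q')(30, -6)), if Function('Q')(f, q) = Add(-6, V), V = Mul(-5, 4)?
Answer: 3374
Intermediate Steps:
V = -20
Function('Q')(f, q) = -26 (Function('Q')(f, q) = Add(-6, -20) = -26)
Add(3400, Function('Q')(30, -6)) = Add(3400, -26) = 3374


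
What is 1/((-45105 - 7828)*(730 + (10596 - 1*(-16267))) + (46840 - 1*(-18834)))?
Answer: -1/1460514595 ≈ -6.8469e-10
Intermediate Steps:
1/((-45105 - 7828)*(730 + (10596 - 1*(-16267))) + (46840 - 1*(-18834))) = 1/(-52933*(730 + (10596 + 16267)) + (46840 + 18834)) = 1/(-52933*(730 + 26863) + 65674) = 1/(-52933*27593 + 65674) = 1/(-1460580269 + 65674) = 1/(-1460514595) = -1/1460514595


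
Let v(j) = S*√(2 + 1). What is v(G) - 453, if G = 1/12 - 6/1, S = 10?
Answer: -453 + 10*√3 ≈ -435.68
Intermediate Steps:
G = -71/12 (G = 1*(1/12) - 6*1 = 1/12 - 6 = -71/12 ≈ -5.9167)
v(j) = 10*√3 (v(j) = 10*√(2 + 1) = 10*√3)
v(G) - 453 = 10*√3 - 453 = -453 + 10*√3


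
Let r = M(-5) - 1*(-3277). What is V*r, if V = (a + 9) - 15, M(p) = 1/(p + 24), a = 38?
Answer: 1992448/19 ≈ 1.0487e+5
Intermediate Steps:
M(p) = 1/(24 + p)
r = 62264/19 (r = 1/(24 - 5) - 1*(-3277) = 1/19 + 3277 = 62264/19 ≈ 3277.1)
V = 32 (V = (38 + 9) - 15 = 47 - 15 = 32)
V*r = 32*(62264/19) = 1992448/19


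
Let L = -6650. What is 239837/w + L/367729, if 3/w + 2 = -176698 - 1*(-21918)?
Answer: -4550333870812412/367729 ≈ -1.2374e+10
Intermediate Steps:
w = -1/51594 (w = 3/(-2 + (-176698 - 1*(-21918))) = 3/(-2 + (-176698 + 21918)) = 3/(-2 - 154780) = 3/(-154782) = 3*(-1/154782) = -1/51594 ≈ -1.9382e-5)
239837/w + L/367729 = 239837/(-1/51594) - 6650/367729 = 239837*(-51594) - 6650*1/367729 = -12374150178 - 6650/367729 = -4550333870812412/367729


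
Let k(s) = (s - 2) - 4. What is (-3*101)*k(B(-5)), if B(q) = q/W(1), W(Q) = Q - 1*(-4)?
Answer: 2121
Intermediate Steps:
W(Q) = 4 + Q (W(Q) = Q + 4 = 4 + Q)
B(q) = q/5 (B(q) = q/(4 + 1) = q/5)
k(s) = -6 + s (k(s) = (-2 + s) - 4 = -6 + s)
(-3*101)*k(B(-5)) = (-3*101)*(-6 + (⅕)*(-5)) = -303*(-6 - 1) = -303*(-7) = 2121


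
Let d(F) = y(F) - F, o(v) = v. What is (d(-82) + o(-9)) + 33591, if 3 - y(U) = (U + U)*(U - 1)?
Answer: 20055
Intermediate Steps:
y(U) = 3 - 2*U*(-1 + U) (y(U) = 3 - (U + U)*(U - 1) = 3 - 2*U*(-1 + U))
d(F) = 3 + F - 2*F**2 (d(F) = (3 - 2*F**2 + 2*F) - F = 3 + F - 2*F**2)
(d(-82) + o(-9)) + 33591 = ((3 - 82 - 2*(-82)**2) - 9) + 33591 = ((3 - 82 - 2*6724) - 9) + 33591 = ((3 - 82 - 13448) - 9) + 33591 = (-13527 - 9) + 33591 = -13536 + 33591 = 20055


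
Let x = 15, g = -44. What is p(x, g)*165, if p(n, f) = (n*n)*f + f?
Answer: -1640760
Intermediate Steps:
p(n, f) = f + f*n² (p(n, f) = n²*f + f = f*n² + f = f + f*n²)
p(x, g)*165 = -44*(1 + 15²)*165 = -44*(1 + 225)*165 = -44*226*165 = -9944*165 = -1640760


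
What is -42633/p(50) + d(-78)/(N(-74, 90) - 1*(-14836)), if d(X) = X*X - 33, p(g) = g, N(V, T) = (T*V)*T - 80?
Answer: -12462715101/14616100 ≈ -852.67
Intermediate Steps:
N(V, T) = -80 + V*T² (N(V, T) = V*T² - 80 = -80 + V*T²)
d(X) = -33 + X² (d(X) = X² - 33 = -33 + X²)
-42633/p(50) + d(-78)/(N(-74, 90) - 1*(-14836)) = -42633/50 + (-33 + (-78)²)/((-80 - 74*90²) - 1*(-14836)) = -42633*1/50 + (-33 + 6084)/((-80 - 74*8100) + 14836) = -42633/50 + 6051/((-80 - 599400) + 14836) = -42633/50 + 6051/(-599480 + 14836) = -42633/50 + 6051/(-584644) = -42633/50 + 6051*(-1/584644) = -42633/50 - 6051/584644 = -12462715101/14616100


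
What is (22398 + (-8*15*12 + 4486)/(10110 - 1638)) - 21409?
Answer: 4190927/4236 ≈ 989.36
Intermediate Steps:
(22398 + (-8*15*12 + 4486)/(10110 - 1638)) - 21409 = (22398 + (-120*12 + 4486)/8472) - 21409 = (22398 + (-1440 + 4486)*(1/8472)) - 21409 = (22398 + 3046*(1/8472)) - 21409 = (22398 + 1523/4236) - 21409 = 94879451/4236 - 21409 = 4190927/4236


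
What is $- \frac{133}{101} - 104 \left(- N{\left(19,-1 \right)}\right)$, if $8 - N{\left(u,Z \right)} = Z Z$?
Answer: $\frac{73395}{101} \approx 726.68$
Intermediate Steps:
$N{\left(u,Z \right)} = 8 - Z^{2}$ ($N{\left(u,Z \right)} = 8 - Z Z = 8 - Z^{2}$)
$- \frac{133}{101} - 104 \left(- N{\left(19,-1 \right)}\right) = - \frac{133}{101} - 104 \left(- (8 - \left(-1\right)^{2})\right) = \left(-133\right) \frac{1}{101} - 104 \left(- (8 - 1)\right) = - \frac{133}{101} - 104 \left(- (8 - 1)\right) = - \frac{133}{101} - 104 \left(\left(-1\right) 7\right) = - \frac{133}{101} - -728 = - \frac{133}{101} + 728 = \frac{73395}{101}$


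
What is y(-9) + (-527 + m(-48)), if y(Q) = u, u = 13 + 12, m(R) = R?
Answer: -550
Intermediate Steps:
u = 25
y(Q) = 25
y(-9) + (-527 + m(-48)) = 25 + (-527 - 48) = 25 - 575 = -550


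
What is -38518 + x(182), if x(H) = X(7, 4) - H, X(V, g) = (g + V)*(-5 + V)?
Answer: -38678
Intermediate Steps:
X(V, g) = (-5 + V)*(V + g) (X(V, g) = (V + g)*(-5 + V) = (-5 + V)*(V + g))
x(H) = 22 - H (x(H) = (7**2 - 5*7 - 5*4 + 7*4) - H = (49 - 35 - 20 + 28) - H = 22 - H)
-38518 + x(182) = -38518 + (22 - 1*182) = -38518 + (22 - 182) = -38518 - 160 = -38678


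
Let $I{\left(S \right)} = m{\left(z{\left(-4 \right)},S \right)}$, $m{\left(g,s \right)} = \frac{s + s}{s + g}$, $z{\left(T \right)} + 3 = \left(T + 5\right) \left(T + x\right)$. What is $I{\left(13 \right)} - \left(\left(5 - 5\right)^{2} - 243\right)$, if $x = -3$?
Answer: $\frac{755}{3} \approx 251.67$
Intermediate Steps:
$z{\left(T \right)} = -3 + \left(-3 + T\right) \left(5 + T\right)$ ($z{\left(T \right)} = -3 + \left(T + 5\right) \left(T - 3\right) = -3 + \left(5 + T\right) \left(-3 + T\right) = -3 + \left(-3 + T\right) \left(5 + T\right)$)
$m{\left(g,s \right)} = \frac{2 s}{g + s}$
$I{\left(S \right)} = \frac{2 S}{-10 + S}$ ($I{\left(S \right)} = \frac{2 S}{\left(-18 + \left(-4\right)^{2} + 2 \left(-4\right)\right) + S} = \frac{2 S}{\left(-18 + 16 - 8\right) + S} = \frac{2 S}{-10 + S}$)
$I{\left(13 \right)} - \left(\left(5 - 5\right)^{2} - 243\right) = 2 \cdot 13 \frac{1}{-10 + 13} - \left(\left(5 - 5\right)^{2} - 243\right) = 2 \cdot 13 \cdot \frac{1}{3} - \left(0^{2} - 243\right) = 2 \cdot 13 \cdot \frac{1}{3} - \left(0 - 243\right) = \frac{26}{3} - -243 = \frac{26}{3} + 243 = \frac{755}{3}$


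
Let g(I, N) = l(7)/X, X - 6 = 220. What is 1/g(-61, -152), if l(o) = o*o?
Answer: 226/49 ≈ 4.6122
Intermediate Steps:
X = 226 (X = 6 + 220 = 226)
l(o) = o²
g(I, N) = 49/226 (g(I, N) = 7²/226 = 49*(1/226) = 49/226)
1/g(-61, -152) = 1/(49/226) = 226/49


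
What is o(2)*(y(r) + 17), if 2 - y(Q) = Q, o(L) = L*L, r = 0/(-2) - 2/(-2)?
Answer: 72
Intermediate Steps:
r = 1 (r = 0*(-1/2) - 2*(-1/2) = 0 + 1 = 1)
o(L) = L**2
y(Q) = 2 - Q
o(2)*(y(r) + 17) = 2**2*((2 - 1*1) + 17) = 4*((2 - 1) + 17) = 4*(1 + 17) = 4*18 = 72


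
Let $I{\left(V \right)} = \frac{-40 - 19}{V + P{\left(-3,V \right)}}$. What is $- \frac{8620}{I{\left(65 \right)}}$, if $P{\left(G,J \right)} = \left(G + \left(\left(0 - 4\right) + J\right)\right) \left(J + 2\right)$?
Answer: $\frac{34057620}{59} \approx 5.7725 \cdot 10^{5}$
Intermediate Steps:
$P{\left(G,J \right)} = \left(2 + J\right) \left(-4 + G + J\right)$ ($P{\left(G,J \right)} = \left(G + \left(-4 + J\right)\right) \left(2 + J\right) = \left(-4 + G + J\right) \left(2 + J\right) = \left(2 + J\right) \left(-4 + G + J\right)$)
$I{\left(V \right)} = - \frac{59}{-14 + V^{2} - 4 V}$ ($I{\left(V \right)} = \frac{-40 - 19}{V - \left(14 - V^{2} + 5 V\right)} = - \frac{59}{V - \left(14 - V^{2} + 5 V\right)} = - \frac{59}{-14 + V^{2} - 4 V}$)
$- \frac{8620}{I{\left(65 \right)}} = - \frac{8620}{59 \frac{1}{14 - 65^{2} + 4 \cdot 65}} = - \frac{8620}{59 \frac{1}{14 - 4225 + 260}} = - \frac{8620}{59 \frac{1}{-3951}} = - \frac{8620}{59 \left(- \frac{1}{3951}\right)} = - \frac{8620}{- \frac{59}{3951}} = \left(-8620\right) \left(- \frac{3951}{59}\right) = \frac{34057620}{59}$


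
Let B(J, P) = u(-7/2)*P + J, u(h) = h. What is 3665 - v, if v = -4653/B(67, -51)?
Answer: 1808821/491 ≈ 3684.0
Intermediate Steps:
B(J, P) = J - 7*P/2 (B(J, P) = (-7/2)*P + J = (-7*½)*P + J = -7*P/2 + J = J - 7*P/2)
v = -9306/491 (v = -4653/(67 - 7/2*(-51)) = -4653/(67 + 357/2) = -4653/491/2 = -4653*2/491 = -9306/491 ≈ -18.953)
3665 - v = 3665 - 1*(-9306/491) = 3665 + 9306/491 = 1808821/491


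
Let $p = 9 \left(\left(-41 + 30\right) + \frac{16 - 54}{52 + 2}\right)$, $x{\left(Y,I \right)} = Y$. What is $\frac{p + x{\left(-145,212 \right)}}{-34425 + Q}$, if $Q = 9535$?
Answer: $\frac{751}{74670} \approx 0.010058$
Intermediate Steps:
$p = - \frac{316}{3}$ ($p = 9 \left(-11 - \frac{38}{54}\right) = 9 \left(-11 - \frac{19}{27}\right) = 9 \left(- \frac{316}{27}\right) = - \frac{316}{3} \approx -105.33$)
$\frac{p + x{\left(-145,212 \right)}}{-34425 + Q} = \frac{- \frac{316}{3} - 145}{-34425 + 9535} = - \frac{751}{3 \left(-24890\right)} = \left(- \frac{751}{3}\right) \left(- \frac{1}{24890}\right) = \frac{751}{74670}$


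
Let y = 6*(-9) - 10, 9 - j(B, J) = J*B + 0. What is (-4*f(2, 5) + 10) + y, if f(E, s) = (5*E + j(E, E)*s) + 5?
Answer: -214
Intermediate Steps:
j(B, J) = 9 - B*J (j(B, J) = 9 - (J*B + 0) = 9 - (B*J + 0) = 9 - B*J)
f(E, s) = 5 + 5*E + s*(9 - E²) (f(E, s) = (5*E + (9 - E*E)*s) + 5 = (5*E + (9 - E²)*s) + 5 = (5*E + s*(9 - E²)) + 5 = 5 + 5*E + s*(9 - E²))
y = -64 (y = -54 - 10 = -64)
(-4*f(2, 5) + 10) + y = (-4*(5 + 5*2 - 1*5*(-9 + 2²)) + 10) - 64 = (-4*(5 + 10 - 1*5*(-9 + 4)) + 10) - 64 = (-4*(5 + 10 - 1*5*(-5)) + 10) - 64 = (-4*(5 + 10 + 25) + 10) - 64 = (-4*40 + 10) - 64 = (-160 + 10) - 64 = -150 - 64 = -214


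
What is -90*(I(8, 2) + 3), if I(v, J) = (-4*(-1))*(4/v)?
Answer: -450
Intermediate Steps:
I(v, J) = 16/v (I(v, J) = 4*(4/v) = 16/v)
-90*(I(8, 2) + 3) = -90*(16/8 + 3) = -90*(16*(⅛) + 3) = -90*(2 + 3) = -90*5 = -450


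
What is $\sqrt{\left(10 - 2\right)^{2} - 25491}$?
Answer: $i \sqrt{25427} \approx 159.46 i$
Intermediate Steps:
$\sqrt{\left(10 - 2\right)^{2} - 25491} = \sqrt{8^{2} - 25491} = \sqrt{64 - 25491} = \sqrt{-25427} = i \sqrt{25427}$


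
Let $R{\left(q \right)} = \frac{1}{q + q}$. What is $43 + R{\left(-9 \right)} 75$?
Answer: $\frac{233}{6} \approx 38.833$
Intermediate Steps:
$R{\left(q \right)} = \frac{1}{2 q}$
$43 + R{\left(-9 \right)} 75 = 43 + \frac{1}{2 \left(-9\right)} 75 = 43 + \frac{1}{2} \left(- \frac{1}{9}\right) 75 = 43 - \frac{25}{6} = \frac{233}{6}$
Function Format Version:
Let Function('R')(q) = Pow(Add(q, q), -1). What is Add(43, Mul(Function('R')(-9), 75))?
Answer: Rational(233, 6) ≈ 38.833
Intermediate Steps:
Function('R')(q) = Mul(Rational(1, 2), Pow(q, -1)) (Function('R')(q) = Pow(Mul(2, q), -1) = Mul(Rational(1, 2), Pow(q, -1)))
Add(43, Mul(Function('R')(-9), 75)) = Add(43, Mul(Mul(Rational(1, 2), Pow(-9, -1)), 75)) = Add(43, Mul(Mul(Rational(1, 2), Rational(-1, 9)), 75)) = Add(43, Mul(Rational(-1, 18), 75)) = Add(43, Rational(-25, 6)) = Rational(233, 6)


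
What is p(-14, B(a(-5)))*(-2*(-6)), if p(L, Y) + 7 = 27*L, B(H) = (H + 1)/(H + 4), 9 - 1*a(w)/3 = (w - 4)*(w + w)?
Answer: -4620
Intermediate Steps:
a(w) = 27 - 6*w*(-4 + w) (a(w) = 27 - 3*(w - 4)*(w + w) = 27 - 3*(-4 + w)*2*w = 27 - 6*w*(-4 + w))
B(H) = (1 + H)/(4 + H)
p(L, Y) = -7 + 27*L
p(-14, B(a(-5)))*(-2*(-6)) = (-7 + 27*(-14))*(-2*(-6)) = (-7 - 378)*12 = -385*12 = -4620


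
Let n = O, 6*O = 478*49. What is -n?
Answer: -11711/3 ≈ -3903.7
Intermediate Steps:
O = 11711/3 (O = (478*49)/6 = (1/6)*23422 = 11711/3 ≈ 3903.7)
n = 11711/3 ≈ 3903.7
-n = -1*11711/3 = -11711/3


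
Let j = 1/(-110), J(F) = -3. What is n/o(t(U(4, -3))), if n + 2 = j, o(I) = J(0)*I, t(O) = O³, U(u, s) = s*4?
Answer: -221/570240 ≈ -0.00038756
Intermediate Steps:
U(u, s) = 4*s
o(I) = -3*I
j = -1/110 ≈ -0.0090909
n = -221/110 (n = -2 - 1/110 = -221/110 ≈ -2.0091)
n/o(t(U(4, -3))) = -221/(110*((-3*(4*(-3))³))) = -221/(110*((-3*(-12)³))) = -221/(110*((-3*(-1728)))) = -221/110/5184 = -221/110*1/5184 = -221/570240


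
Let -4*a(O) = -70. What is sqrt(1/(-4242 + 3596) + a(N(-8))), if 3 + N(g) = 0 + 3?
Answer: 6*sqrt(50711)/323 ≈ 4.1831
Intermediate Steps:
N(g) = 0 (N(g) = -3 + (0 + 3) = -3 + 3 = 0)
a(O) = 35/2 (a(O) = -1/4*(-70) = 35/2)
sqrt(1/(-4242 + 3596) + a(N(-8))) = sqrt(1/(-4242 + 3596) + 35/2) = sqrt(1/(-646) + 35/2) = sqrt(-1/646 + 35/2) = sqrt(5652/323) = 6*sqrt(50711)/323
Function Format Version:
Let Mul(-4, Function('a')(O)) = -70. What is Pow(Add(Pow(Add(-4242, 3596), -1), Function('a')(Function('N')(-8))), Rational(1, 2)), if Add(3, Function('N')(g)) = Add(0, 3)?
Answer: Mul(Rational(6, 323), Pow(50711, Rational(1, 2))) ≈ 4.1831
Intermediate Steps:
Function('N')(g) = 0 (Function('N')(g) = Add(-3, Add(0, 3)) = Add(-3, 3) = 0)
Function('a')(O) = Rational(35, 2) (Function('a')(O) = Mul(Rational(-1, 4), -70) = Rational(35, 2))
Pow(Add(Pow(Add(-4242, 3596), -1), Function('a')(Function('N')(-8))), Rational(1, 2)) = Pow(Add(Pow(Add(-4242, 3596), -1), Rational(35, 2)), Rational(1, 2)) = Pow(Add(Pow(-646, -1), Rational(35, 2)), Rational(1, 2)) = Pow(Add(Rational(-1, 646), Rational(35, 2)), Rational(1, 2)) = Pow(Rational(5652, 323), Rational(1, 2)) = Mul(Rational(6, 323), Pow(50711, Rational(1, 2)))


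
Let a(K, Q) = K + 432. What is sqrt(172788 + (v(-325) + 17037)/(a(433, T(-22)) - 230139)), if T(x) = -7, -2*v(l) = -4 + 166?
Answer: sqrt(2270717026089486)/114637 ≈ 415.68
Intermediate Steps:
v(l) = -81 (v(l) = -(-4 + 166)/2 = -1/2*162 = -81)
a(K, Q) = 432 + K
sqrt(172788 + (v(-325) + 17037)/(a(433, T(-22)) - 230139)) = sqrt(172788 + (-81 + 17037)/((432 + 433) - 230139)) = sqrt(172788 + 16956/(865 - 230139)) = sqrt(172788 + 16956/(-229274)) = sqrt(172788 + 16956*(-1/229274)) = sqrt(172788 - 8478/114637) = sqrt(19807889478/114637) = sqrt(2270717026089486)/114637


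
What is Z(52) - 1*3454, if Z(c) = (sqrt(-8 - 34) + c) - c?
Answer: -3454 + I*sqrt(42) ≈ -3454.0 + 6.4807*I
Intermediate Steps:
Z(c) = I*sqrt(42) (Z(c) = (sqrt(-42) + c) - c = (I*sqrt(42) + c) - c = (c + I*sqrt(42)) - c = I*sqrt(42))
Z(52) - 1*3454 = I*sqrt(42) - 1*3454 = I*sqrt(42) - 3454 = -3454 + I*sqrt(42)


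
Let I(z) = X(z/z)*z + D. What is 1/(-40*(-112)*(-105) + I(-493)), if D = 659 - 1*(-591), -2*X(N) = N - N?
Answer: -1/469150 ≈ -2.1315e-6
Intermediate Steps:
X(N) = 0 (X(N) = -(N - N)/2 = -½*0 = 0)
D = 1250 (D = 659 + 591 = 1250)
I(z) = 1250 (I(z) = 0*z + 1250 = 0 + 1250 = 1250)
1/(-40*(-112)*(-105) + I(-493)) = 1/(-40*(-112)*(-105) + 1250) = 1/(4480*(-105) + 1250) = 1/(-470400 + 1250) = 1/(-469150) = -1/469150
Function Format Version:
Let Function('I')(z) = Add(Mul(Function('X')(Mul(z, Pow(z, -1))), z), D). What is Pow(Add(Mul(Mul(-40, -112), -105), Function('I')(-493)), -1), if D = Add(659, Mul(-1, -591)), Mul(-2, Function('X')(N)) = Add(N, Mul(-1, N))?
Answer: Rational(-1, 469150) ≈ -2.1315e-6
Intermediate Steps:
Function('X')(N) = 0 (Function('X')(N) = Mul(Rational(-1, 2), Add(N, Mul(-1, N))) = Mul(Rational(-1, 2), 0) = 0)
D = 1250 (D = Add(659, 591) = 1250)
Function('I')(z) = 1250 (Function('I')(z) = Add(Mul(0, z), 1250) = Add(0, 1250) = 1250)
Pow(Add(Mul(Mul(-40, -112), -105), Function('I')(-493)), -1) = Pow(Add(Mul(Mul(-40, -112), -105), 1250), -1) = Pow(Add(Mul(4480, -105), 1250), -1) = Pow(Add(-470400, 1250), -1) = Pow(-469150, -1) = Rational(-1, 469150)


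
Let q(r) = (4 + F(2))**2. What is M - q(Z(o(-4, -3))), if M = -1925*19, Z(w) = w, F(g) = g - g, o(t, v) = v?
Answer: -36591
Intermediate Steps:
F(g) = 0
M = -36575
q(r) = 16 (q(r) = (4 + 0)**2 = 4**2 = 16)
M - q(Z(o(-4, -3))) = -36575 - 1*16 = -36575 - 16 = -36591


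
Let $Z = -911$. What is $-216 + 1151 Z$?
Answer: $-1048777$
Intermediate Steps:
$-216 + 1151 Z = -216 + 1151 \left(-911\right) = -216 - 1048561 = -1048777$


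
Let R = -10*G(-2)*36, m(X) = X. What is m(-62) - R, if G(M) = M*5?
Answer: -3662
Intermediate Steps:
G(M) = 5*M
R = 3600 (R = -50*(-2)*36 = -10*(-10)*36 = 100*36 = 3600)
m(-62) - R = -62 - 1*3600 = -62 - 3600 = -3662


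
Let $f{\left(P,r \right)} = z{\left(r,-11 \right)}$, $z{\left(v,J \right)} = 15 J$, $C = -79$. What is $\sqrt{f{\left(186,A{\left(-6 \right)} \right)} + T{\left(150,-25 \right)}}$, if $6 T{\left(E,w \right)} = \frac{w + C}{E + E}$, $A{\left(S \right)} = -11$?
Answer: $\frac{i \sqrt{37138}}{15} \approx 12.847 i$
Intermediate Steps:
$T{\left(E,w \right)} = \frac{-79 + w}{12 E}$ ($T{\left(E,w \right)} = \frac{\left(w - 79\right) \frac{1}{E + E}}{6} = \frac{\left(-79 + w\right) \frac{1}{2 E}}{6} = \frac{\frac{1}{2} \frac{1}{E} \left(-79 + w\right)}{6} = \frac{-79 + w}{12 E}$)
$f{\left(P,r \right)} = -165$ ($f{\left(P,r \right)} = 15 \left(-11\right) = -165$)
$\sqrt{f{\left(186,A{\left(-6 \right)} \right)} + T{\left(150,-25 \right)}} = \sqrt{-165 + \frac{-79 - 25}{12 \cdot 150}} = \sqrt{-165 + \frac{1}{12} \cdot \frac{1}{150} \left(-104\right)} = \sqrt{-165 - \frac{13}{225}} = \sqrt{- \frac{37138}{225}} = \frac{i \sqrt{37138}}{15}$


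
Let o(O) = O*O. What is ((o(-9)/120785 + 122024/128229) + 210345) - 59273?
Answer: 2339838999633469/15488139765 ≈ 1.5107e+5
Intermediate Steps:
o(O) = O²
((o(-9)/120785 + 122024/128229) + 210345) - 59273 = (((-9)²/120785 + 122024/128229) + 210345) - 59273 = ((81*(1/120785) + 122024*(1/128229)) + 210345) - 59273 = ((81/120785 + 122024/128229) + 210345) - 59273 = (14749055389/15488139765 + 210345) - 59273 = 3257867507924314/15488139765 - 59273 = 2339838999633469/15488139765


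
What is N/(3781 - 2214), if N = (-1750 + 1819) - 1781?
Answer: -1712/1567 ≈ -1.0925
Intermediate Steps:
N = -1712 (N = 69 - 1781 = -1712)
N/(3781 - 2214) = -1712/(3781 - 2214) = -1712/1567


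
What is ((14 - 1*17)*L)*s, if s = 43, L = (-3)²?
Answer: -1161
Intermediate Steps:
L = 9
((14 - 1*17)*L)*s = ((14 - 1*17)*9)*43 = ((14 - 17)*9)*43 = -3*9*43 = -27*43 = -1161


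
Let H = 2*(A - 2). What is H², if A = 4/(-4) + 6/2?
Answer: 0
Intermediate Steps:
A = 2 (A = 4*(-¼) + 6*(½) = -1 + 3 = 2)
H = 0 (H = 2*(2 - 2) = 2*0 = 0)
H² = 0² = 0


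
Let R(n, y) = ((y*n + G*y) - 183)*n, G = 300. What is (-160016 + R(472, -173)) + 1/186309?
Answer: -11790532274615/186309 ≈ -6.3285e+7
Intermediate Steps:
R(n, y) = n*(-183 + 300*y + n*y) (R(n, y) = ((y*n + 300*y) - 183)*n = ((n*y + 300*y) - 183)*n = ((300*y + n*y) - 183)*n = (-183 + 300*y + n*y)*n = n*(-183 + 300*y + n*y))
(-160016 + R(472, -173)) + 1/186309 = (-160016 + 472*(-183 + 300*(-173) + 472*(-173))) + 1/186309 = (-160016 + 472*(-183 - 51900 - 81656)) + 1/186309 = (-160016 + 472*(-133739)) + 1/186309 = (-160016 - 63124808) + 1/186309 = -63284824 + 1/186309 = -11790532274615/186309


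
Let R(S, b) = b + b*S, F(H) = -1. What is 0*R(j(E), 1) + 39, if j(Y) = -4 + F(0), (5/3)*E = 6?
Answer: 39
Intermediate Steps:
E = 18/5 (E = (⅗)*6 = 18/5 ≈ 3.6000)
j(Y) = -5 (j(Y) = -4 - 1 = -5)
R(S, b) = b + S*b
0*R(j(E), 1) + 39 = 0*(1*(1 - 5)) + 39 = 0*(1*(-4)) + 39 = 0*(-4) + 39 = 0 + 39 = 39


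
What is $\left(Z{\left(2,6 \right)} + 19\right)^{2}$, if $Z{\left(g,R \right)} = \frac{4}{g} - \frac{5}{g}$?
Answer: $\frac{1369}{4} \approx 342.25$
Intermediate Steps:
$Z{\left(g,R \right)} = - \frac{1}{g}$
$\left(Z{\left(2,6 \right)} + 19\right)^{2} = \left(- \frac{1}{2} + 19\right)^{2} = \left(\frac{37}{2}\right)^{2} = \frac{1369}{4}$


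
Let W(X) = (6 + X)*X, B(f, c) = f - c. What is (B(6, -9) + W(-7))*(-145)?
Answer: -3190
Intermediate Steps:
W(X) = X*(6 + X)
(B(6, -9) + W(-7))*(-145) = ((6 - 1*(-9)) - 7*(6 - 7))*(-145) = ((6 + 9) - 7*(-1))*(-145) = (15 + 7)*(-145) = 22*(-145) = -3190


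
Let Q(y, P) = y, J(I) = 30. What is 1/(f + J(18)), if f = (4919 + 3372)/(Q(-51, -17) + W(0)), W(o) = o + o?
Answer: -51/6761 ≈ -0.0075433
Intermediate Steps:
W(o) = 2*o
f = -8291/51 (f = (4919 + 3372)/(-51 + 2*0) = 8291/(-51 + 0) = 8291/(-51) = 8291*(-1/51) = -8291/51 ≈ -162.57)
1/(f + J(18)) = 1/(-8291/51 + 30) = 1/(-6761/51) = -51/6761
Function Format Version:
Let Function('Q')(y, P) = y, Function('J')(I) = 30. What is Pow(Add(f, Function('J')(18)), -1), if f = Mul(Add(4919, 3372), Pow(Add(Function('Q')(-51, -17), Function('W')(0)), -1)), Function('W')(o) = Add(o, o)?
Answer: Rational(-51, 6761) ≈ -0.0075433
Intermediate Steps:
Function('W')(o) = Mul(2, o)
f = Rational(-8291, 51) (f = Mul(Add(4919, 3372), Pow(Add(-51, Mul(2, 0)), -1)) = Mul(8291, Pow(Add(-51, 0), -1)) = Mul(8291, Pow(-51, -1)) = Mul(8291, Rational(-1, 51)) = Rational(-8291, 51) ≈ -162.57)
Pow(Add(f, Function('J')(18)), -1) = Pow(Add(Rational(-8291, 51), 30), -1) = Pow(Rational(-6761, 51), -1) = Rational(-51, 6761)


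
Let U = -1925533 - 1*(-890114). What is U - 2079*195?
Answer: -1440824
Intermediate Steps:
U = -1035419 (U = -1925533 + 890114 = -1035419)
U - 2079*195 = -1035419 - 2079*195 = -1035419 - 1*405405 = -1035419 - 405405 = -1440824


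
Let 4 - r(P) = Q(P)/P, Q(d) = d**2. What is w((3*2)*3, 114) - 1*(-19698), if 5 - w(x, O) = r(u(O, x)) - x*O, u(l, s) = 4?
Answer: 21755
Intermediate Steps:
r(P) = 4 - P (r(P) = 4 - P**2/P = 4 - P)
w(x, O) = 5 + O*x (w(x, O) = 5 - ((4 - 1*4) - x*O) = 5 - ((4 - 4) - O*x) = 5 - (0 - O*x) = 5 - (-1)*O*x = 5 + O*x)
w((3*2)*3, 114) - 1*(-19698) = (5 + 114*((3*2)*3)) - 1*(-19698) = (5 + 114*(6*3)) + 19698 = (5 + 114*18) + 19698 = (5 + 2052) + 19698 = 2057 + 19698 = 21755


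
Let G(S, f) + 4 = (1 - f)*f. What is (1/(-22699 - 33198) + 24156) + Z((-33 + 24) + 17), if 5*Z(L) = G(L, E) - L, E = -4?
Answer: 6749450951/279485 ≈ 24150.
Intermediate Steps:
G(S, f) = -4 + f*(1 - f) (G(S, f) = -4 + (1 - f)*f = -4 + f*(1 - f))
Z(L) = -24/5 - L/5 (Z(L) = ((-4 - 4 - 1*(-4)**2) - L)/5 = ((-4 - 4 - 1*16) - L)/5 = ((-4 - 4 - 16) - L)/5 = (-24 - L)/5 = -24/5 - L/5)
(1/(-22699 - 33198) + 24156) + Z((-33 + 24) + 17) = (1/(-22699 - 33198) + 24156) + (-24/5 - ((-33 + 24) + 17)/5) = (1/(-55897) + 24156) + (-24/5 - (-9 + 17)/5) = (-1/55897 + 24156) + (-24/5 - 1/5*8) = 1350247931/55897 + (-24/5 - 8/5) = 1350247931/55897 - 32/5 = 6749450951/279485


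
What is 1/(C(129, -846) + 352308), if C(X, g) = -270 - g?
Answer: 1/352884 ≈ 2.8338e-6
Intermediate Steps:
1/(C(129, -846) + 352308) = 1/((-270 - 1*(-846)) + 352308) = 1/((-270 + 846) + 352308) = 1/(576 + 352308) = 1/352884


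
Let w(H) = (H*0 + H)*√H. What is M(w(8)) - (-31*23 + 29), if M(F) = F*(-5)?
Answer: 684 - 80*√2 ≈ 570.86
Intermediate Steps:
w(H) = H^(3/2) (w(H) = (0 + H)*√H = H*√H = H^(3/2))
M(F) = -5*F
M(w(8)) - (-31*23 + 29) = -80*√2 - (-31*23 + 29) = -80*√2 - (-713 + 29) = -80*√2 - 1*(-684) = -80*√2 + 684 = 684 - 80*√2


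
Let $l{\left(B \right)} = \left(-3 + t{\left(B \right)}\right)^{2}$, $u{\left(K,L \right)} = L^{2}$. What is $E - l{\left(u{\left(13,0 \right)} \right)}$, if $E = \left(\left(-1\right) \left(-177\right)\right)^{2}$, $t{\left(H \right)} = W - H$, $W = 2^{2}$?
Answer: $31328$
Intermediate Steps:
$W = 4$
$t{\left(H \right)} = 4 - H$
$E = 31329$ ($E = 177^{2} = 31329$)
$l{\left(B \right)} = \left(1 - B\right)^{2}$ ($l{\left(B \right)} = \left(-3 - \left(-4 + B\right)\right)^{2} = \left(1 - B\right)^{2}$)
$E - l{\left(u{\left(13,0 \right)} \right)} = 31329 - \left(-1 + 0^{2}\right)^{2} = 31329 - \left(-1 + 0\right)^{2} = 31329 - \left(-1\right)^{2} = 31329 - 1 = 31328$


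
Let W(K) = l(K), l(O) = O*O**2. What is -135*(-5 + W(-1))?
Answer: 810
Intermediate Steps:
l(O) = O**3
W(K) = K**3
-135*(-5 + W(-1)) = -135*(-5 + (-1)**3) = -135*(-5 - 1) = -135*(-6) = 810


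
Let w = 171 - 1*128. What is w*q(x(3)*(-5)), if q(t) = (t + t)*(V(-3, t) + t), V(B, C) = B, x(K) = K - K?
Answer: 0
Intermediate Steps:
x(K) = 0
q(t) = 2*t*(-3 + t) (q(t) = (t + t)*(-3 + t) = (2*t)*(-3 + t) = 2*t*(-3 + t))
w = 43 (w = 171 - 128 = 43)
w*q(x(3)*(-5)) = 43*(2*(0*(-5))*(-3 + 0*(-5))) = 43*(2*0*(-3 + 0)) = 43*(2*0*(-3)) = 43*0 = 0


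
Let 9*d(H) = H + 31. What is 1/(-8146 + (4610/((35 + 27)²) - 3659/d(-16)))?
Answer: -9610/99369329 ≈ -9.6710e-5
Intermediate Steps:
d(H) = 31/9 + H/9 (d(H) = (H + 31)/9 = (31 + H)/9 = 31/9 + H/9)
1/(-8146 + (4610/((35 + 27)²) - 3659/d(-16))) = 1/(-8146 + (4610/((35 + 27)²) - 3659/(31/9 + (⅑)*(-16)))) = 1/(-8146 + (4610/(62²) - 3659/(31/9 - 16/9))) = 1/(-8146 + (4610/3844 - 3659/5/3)) = 1/(-8146 + (4610*(1/3844) - 3659*⅗)) = 1/(-8146 + (2305/1922 - 10977/5)) = 1/(-8146 - 21086269/9610) = 1/(-99369329/9610) = -9610/99369329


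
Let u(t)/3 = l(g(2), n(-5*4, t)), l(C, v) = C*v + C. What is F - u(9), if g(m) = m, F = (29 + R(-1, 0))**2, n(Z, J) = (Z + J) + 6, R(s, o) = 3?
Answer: 1048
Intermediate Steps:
n(Z, J) = 6 + J + Z (n(Z, J) = (J + Z) + 6 = 6 + J + Z)
F = 1024 (F = (29 + 3)**2 = 32**2 = 1024)
l(C, v) = C + C*v
u(t) = -78 + 6*t (u(t) = 3*(2*(1 + (6 + t - 5*4))) = 3*(2*(1 + (6 + t - 20))) = 3*(2*(1 + (-14 + t))) = 3*(2*(-13 + t)) = 3*(-26 + 2*t) = -78 + 6*t)
F - u(9) = 1024 - (-78 + 6*9) = 1024 - (-78 + 54) = 1024 - 1*(-24) = 1024 + 24 = 1048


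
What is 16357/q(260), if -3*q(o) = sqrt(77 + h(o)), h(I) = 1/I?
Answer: -98142*sqrt(1301365)/20021 ≈ -5592.0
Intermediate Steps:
h(I) = 1/I
q(o) = -sqrt(77 + 1/o)/3
16357/q(260) = 16357/((-sqrt(77 + 1/260)/3)) = 16357/((-sqrt(1301365)/390)) = 16357*(-6*sqrt(1301365)/20021) = -98142*sqrt(1301365)/20021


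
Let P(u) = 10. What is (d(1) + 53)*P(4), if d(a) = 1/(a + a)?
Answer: 535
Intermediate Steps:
d(a) = 1/(2*a)
(d(1) + 53)*P(4) = ((½)/1 + 53)*10 = ((½)*1 + 53)*10 = (½ + 53)*10 = (107/2)*10 = 535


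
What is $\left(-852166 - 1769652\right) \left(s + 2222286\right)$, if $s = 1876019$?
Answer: $-10745009818490$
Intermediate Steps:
$\left(-852166 - 1769652\right) \left(s + 2222286\right) = \left(-852166 - 1769652\right) \left(1876019 + 2222286\right) = \left(-2621818\right) 4098305 = -10745009818490$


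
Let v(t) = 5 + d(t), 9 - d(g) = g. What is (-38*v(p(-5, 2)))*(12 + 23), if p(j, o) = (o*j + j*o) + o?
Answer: -42560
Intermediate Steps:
d(g) = 9 - g
p(j, o) = o + 2*j*o (p(j, o) = (j*o + j*o) + o = 2*j*o + o = o + 2*j*o)
v(t) = 14 - t (v(t) = 5 + (9 - t) = 14 - t)
(-38*v(p(-5, 2)))*(12 + 23) = (-38*(14 - 2*(1 + 2*(-5))))*(12 + 23) = -38*(14 - 2*(1 - 10))*35 = -38*(14 - 2*(-9))*35 = -38*(14 - 1*(-18))*35 = -38*(14 + 18)*35 = -38*32*35 = -1216*35 = -42560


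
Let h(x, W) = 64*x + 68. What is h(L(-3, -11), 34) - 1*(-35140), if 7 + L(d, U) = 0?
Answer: 34760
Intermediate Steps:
L(d, U) = -7 (L(d, U) = -7 + 0 = -7)
h(x, W) = 68 + 64*x
h(L(-3, -11), 34) - 1*(-35140) = (68 + 64*(-7)) - 1*(-35140) = (68 - 448) + 35140 = -380 + 35140 = 34760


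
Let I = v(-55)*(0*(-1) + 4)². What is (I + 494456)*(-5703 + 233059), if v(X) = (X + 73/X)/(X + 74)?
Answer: 117465057978912/1045 ≈ 1.1241e+11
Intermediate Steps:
v(X) = (X + 73/X)/(74 + X)
I = -49568/1045 (I = ((73 + (-55)²)/((-55)*(74 - 55)))*(0*(-1) + 4)² = (-1/55*(73 + 3025)/19)*(0 + 4)² = -1/55*1/19*3098*4² = -3098/1045*16 = -49568/1045 ≈ -47.433)
(I + 494456)*(-5703 + 233059) = (-49568/1045 + 494456)*(-5703 + 233059) = (516656952/1045)*227356 = 117465057978912/1045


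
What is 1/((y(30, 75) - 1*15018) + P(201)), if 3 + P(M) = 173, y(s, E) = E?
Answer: -1/14773 ≈ -6.7691e-5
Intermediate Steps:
P(M) = 170 (P(M) = -3 + 173 = 170)
1/((y(30, 75) - 1*15018) + P(201)) = 1/((75 - 1*15018) + 170) = 1/((75 - 15018) + 170) = 1/(-14943 + 170) = 1/(-14773) = -1/14773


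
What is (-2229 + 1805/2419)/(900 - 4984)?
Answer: 2695073/4939598 ≈ 0.54561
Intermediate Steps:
(-2229 + 1805/2419)/(900 - 4984) = (-2229 + 1805*(1/2419))/(-4084) = (-2229 + 1805/2419)*(-1/4084) = -5390146/2419*(-1/4084) = 2695073/4939598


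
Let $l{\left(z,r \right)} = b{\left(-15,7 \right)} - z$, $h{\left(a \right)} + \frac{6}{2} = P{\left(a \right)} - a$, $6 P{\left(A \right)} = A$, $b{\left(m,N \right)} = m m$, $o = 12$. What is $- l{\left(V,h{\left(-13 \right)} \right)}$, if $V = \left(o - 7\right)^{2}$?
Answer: $-200$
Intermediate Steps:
$b{\left(m,N \right)} = m^{2}$
$P{\left(A \right)} = \frac{A}{6}$
$h{\left(a \right)} = -3 - \frac{5 a}{6}$ ($h{\left(a \right)} = -3 + \left(\frac{a}{6} - a\right) = -3 - \frac{5 a}{6}$)
$V = 25$ ($V = \left(12 - 7\right)^{2} = 5^{2} = 25$)
$l{\left(z,r \right)} = 225 - z$ ($l{\left(z,r \right)} = \left(-15\right)^{2} - z = 225 - z$)
$- l{\left(V,h{\left(-13 \right)} \right)} = - (225 - 25) = \left(-1\right) 200 = -200$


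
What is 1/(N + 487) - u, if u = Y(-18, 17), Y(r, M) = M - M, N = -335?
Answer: 1/152 ≈ 0.0065789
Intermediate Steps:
Y(r, M) = 0
u = 0
1/(N + 487) - u = 1/(-335 + 487) - 1*0 = 1/152 + 0 = 1/152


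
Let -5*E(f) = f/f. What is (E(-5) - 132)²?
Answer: 436921/25 ≈ 17477.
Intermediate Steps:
E(f) = -⅕ (E(f) = -f/(5*f) = -⅕*1 = -⅕)
(E(-5) - 132)² = (-⅕ - 132)² = (-661/5)² = 436921/25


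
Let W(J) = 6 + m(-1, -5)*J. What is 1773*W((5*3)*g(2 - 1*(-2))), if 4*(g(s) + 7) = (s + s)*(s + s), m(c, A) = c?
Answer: -228717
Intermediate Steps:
g(s) = -7 + s**2 (g(s) = -7 + ((s + s)*(s + s))/4 = -7 + ((2*s)*(2*s))/4 = -7 + (4*s**2)/4 = -7 + s**2)
W(J) = 6 - J
1773*W((5*3)*g(2 - 1*(-2))) = 1773*(6 - 5*3*(-7 + (2 - 1*(-2))**2)) = 1773*(6 - 15*(-7 + (2 + 2)**2)) = 1773*(6 - 15*(-7 + 4**2)) = 1773*(6 - 15*(-7 + 16)) = 1773*(6 - 15*9) = 1773*(6 - 1*135) = 1773*(6 - 135) = 1773*(-129) = -228717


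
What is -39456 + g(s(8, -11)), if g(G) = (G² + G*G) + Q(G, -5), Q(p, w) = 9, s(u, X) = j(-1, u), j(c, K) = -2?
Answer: -39439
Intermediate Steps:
s(u, X) = -2
g(G) = 9 + 2*G² (g(G) = (G² + G*G) + 9 = (G² + G²) + 9 = 2*G² + 9 = 9 + 2*G²)
-39456 + g(s(8, -11)) = -39456 + (9 + 2*(-2)²) = -39456 + (9 + 2*4) = -39456 + (9 + 8) = -39456 + 17 = -39439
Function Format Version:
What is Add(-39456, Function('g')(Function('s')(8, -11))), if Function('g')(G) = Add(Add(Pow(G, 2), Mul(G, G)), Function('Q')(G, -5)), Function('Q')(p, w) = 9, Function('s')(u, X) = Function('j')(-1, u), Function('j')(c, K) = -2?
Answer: -39439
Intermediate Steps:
Function('s')(u, X) = -2
Function('g')(G) = Add(9, Mul(2, Pow(G, 2))) (Function('g')(G) = Add(Add(Pow(G, 2), Mul(G, G)), 9) = Add(Add(Pow(G, 2), Pow(G, 2)), 9) = Add(Mul(2, Pow(G, 2)), 9) = Add(9, Mul(2, Pow(G, 2))))
Add(-39456, Function('g')(Function('s')(8, -11))) = Add(-39456, Add(9, Mul(2, Pow(-2, 2)))) = Add(-39456, Add(9, Mul(2, 4))) = Add(-39456, Add(9, 8)) = Add(-39456, 17) = -39439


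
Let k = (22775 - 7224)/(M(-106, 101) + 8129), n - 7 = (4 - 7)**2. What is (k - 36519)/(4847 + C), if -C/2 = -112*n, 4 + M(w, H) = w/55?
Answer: -16314701806/3766709439 ≈ -4.3313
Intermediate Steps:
n = 16 (n = 7 + (4 - 7)**2 = 7 + (-3)**2 = 7 + 9 = 16)
M(w, H) = -4 + w/55
C = 3584 (C = -(-224)*16 = -2*(-1792) = 3584)
k = 855305/446769 (k = (22775 - 7224)/((-4 + (1/55)*(-106)) + 8129) = 15551/((-4 - 106/55) + 8129) = 15551/(-326/55 + 8129) = 15551/(446769/55) = 15551*(55/446769) = 855305/446769 ≈ 1.9144)
(k - 36519)/(4847 + C) = (855305/446769 - 36519)/(4847 + 3584) = -16314701806/446769/8431 = -16314701806/446769*1/8431 = -16314701806/3766709439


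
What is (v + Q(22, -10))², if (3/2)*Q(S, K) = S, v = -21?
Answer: 361/9 ≈ 40.111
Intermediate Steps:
Q(S, K) = 2*S/3
(v + Q(22, -10))² = (-21 + (⅔)*22)² = (-21 + 44/3)² = (-19/3)² = 361/9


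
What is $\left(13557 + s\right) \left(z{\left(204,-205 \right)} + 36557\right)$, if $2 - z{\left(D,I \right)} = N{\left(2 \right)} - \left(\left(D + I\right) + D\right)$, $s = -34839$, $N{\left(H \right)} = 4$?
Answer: $-782283756$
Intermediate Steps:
$z{\left(D,I \right)} = -2 + I + 2 D$ ($z{\left(D,I \right)} = 2 - \left(4 - \left(\left(D + I\right) + D\right)\right) = 2 - \left(4 - \left(I + 2 D\right)\right) = 2 - \left(4 - I - 2 D\right) = 2 + \left(-4 + I + 2 D\right) = -2 + I + 2 D$)
$\left(13557 + s\right) \left(z{\left(204,-205 \right)} + 36557\right) = \left(13557 - 34839\right) \left(\left(-2 - 205 + 2 \cdot 204\right) + 36557\right) = - 21282 \left(\left(-2 - 205 + 408\right) + 36557\right) = - 21282 \left(201 + 36557\right) = \left(-21282\right) 36758 = -782283756$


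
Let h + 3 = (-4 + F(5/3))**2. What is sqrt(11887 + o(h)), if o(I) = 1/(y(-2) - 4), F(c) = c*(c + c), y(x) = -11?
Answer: 8*sqrt(41790)/15 ≈ 109.03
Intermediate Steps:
F(c) = 2*c**2 (F(c) = c*(2*c) = 2*c**2)
h = -47/81 (h = -3 + (-4 + 2*(5/3)**2)**2 = -3 + (-4 + 2*(25/9))**2 = -3 + (-4 + 50/9)**2 = -3 + (14/9)**2 = -3 + 196/81 = -47/81 ≈ -0.58025)
o(I) = -1/15 (o(I) = 1/(-11 - 4) = 1/(-15) = -1/15)
sqrt(11887 + o(h)) = sqrt(11887 - 1/15) = sqrt(178304/15) = 8*sqrt(41790)/15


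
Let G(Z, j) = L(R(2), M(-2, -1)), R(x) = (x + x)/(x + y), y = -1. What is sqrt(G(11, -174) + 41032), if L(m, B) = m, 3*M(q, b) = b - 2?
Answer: 2*sqrt(10259) ≈ 202.57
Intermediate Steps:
M(q, b) = -2/3 + b/3 (M(q, b) = (b - 2)/3 = (-2 + b)/3 = -2/3 + b/3)
R(x) = 2*x/(-1 + x) (R(x) = (x + x)/(x - 1) = (2*x)/(-1 + x) = 2*x/(-1 + x))
G(Z, j) = 4 (G(Z, j) = 2*2/(-1 + 2) = 2*2/1 = 2*2*1 = 4)
sqrt(G(11, -174) + 41032) = sqrt(4 + 41032) = sqrt(41036) = 2*sqrt(10259)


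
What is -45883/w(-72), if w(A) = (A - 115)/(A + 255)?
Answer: 493917/11 ≈ 44902.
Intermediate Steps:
w(A) = (-115 + A)/(255 + A)
-45883/w(-72) = -45883*(255 - 72)/(-115 - 72) = -45883/(-187/183) = -45883*(-183/187) = 493917/11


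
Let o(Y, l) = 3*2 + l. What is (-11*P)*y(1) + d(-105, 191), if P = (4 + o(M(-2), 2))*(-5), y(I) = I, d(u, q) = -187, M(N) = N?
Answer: 473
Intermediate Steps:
o(Y, l) = 6 + l
P = -60 (P = (4 + (6 + 2))*(-5) = (4 + 8)*(-5) = 12*(-5) = -60)
(-11*P)*y(1) + d(-105, 191) = -11*(-60)*1 - 187 = 660*1 - 187 = 660 - 187 = 473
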